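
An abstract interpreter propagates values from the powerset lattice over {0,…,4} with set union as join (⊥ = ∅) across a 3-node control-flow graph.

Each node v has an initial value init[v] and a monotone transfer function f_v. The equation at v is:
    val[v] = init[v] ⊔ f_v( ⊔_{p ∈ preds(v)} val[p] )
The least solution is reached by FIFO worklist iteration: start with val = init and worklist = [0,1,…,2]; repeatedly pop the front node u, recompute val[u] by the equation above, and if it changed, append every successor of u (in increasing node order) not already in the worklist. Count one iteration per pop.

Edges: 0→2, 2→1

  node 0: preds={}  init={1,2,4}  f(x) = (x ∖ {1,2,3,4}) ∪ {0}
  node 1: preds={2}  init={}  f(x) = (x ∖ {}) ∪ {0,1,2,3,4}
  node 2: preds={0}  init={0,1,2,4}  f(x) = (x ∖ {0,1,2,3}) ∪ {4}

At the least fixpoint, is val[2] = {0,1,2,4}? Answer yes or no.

Worklist (3 pops):
  #1 pop 0: in={} → {0,1,2,4} (was {1,2,4}); enqueue []
  #2 pop 1: in={0,1,2,4} → {0,1,2,3,4} (was {}); enqueue []
  #3 pop 2: in={0,1,2,4} → {0,1,2,4} (no change)

Fixpoint:
  val[0] = {0,1,2,4}
  val[1] = {0,1,2,3,4}
  val[2] = {0,1,2,4}

yes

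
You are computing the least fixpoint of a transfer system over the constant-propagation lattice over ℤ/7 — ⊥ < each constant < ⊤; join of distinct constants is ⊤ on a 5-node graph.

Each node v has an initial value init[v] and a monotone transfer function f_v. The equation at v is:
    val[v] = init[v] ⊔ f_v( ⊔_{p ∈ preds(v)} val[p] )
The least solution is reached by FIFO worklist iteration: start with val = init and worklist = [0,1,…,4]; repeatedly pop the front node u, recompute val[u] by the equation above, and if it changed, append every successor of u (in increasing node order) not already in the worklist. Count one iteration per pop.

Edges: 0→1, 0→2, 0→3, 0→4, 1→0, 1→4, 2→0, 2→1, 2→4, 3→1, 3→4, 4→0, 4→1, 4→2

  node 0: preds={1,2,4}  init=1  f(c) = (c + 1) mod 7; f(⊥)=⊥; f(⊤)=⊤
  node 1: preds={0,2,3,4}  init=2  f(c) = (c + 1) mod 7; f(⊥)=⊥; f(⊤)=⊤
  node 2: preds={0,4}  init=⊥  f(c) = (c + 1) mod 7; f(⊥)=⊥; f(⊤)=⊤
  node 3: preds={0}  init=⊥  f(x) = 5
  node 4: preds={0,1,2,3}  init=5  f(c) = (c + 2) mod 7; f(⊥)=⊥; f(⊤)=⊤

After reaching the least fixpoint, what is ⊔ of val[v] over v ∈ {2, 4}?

⊤

Iteration log — 8 steps:
  step 1. node 0  ⊔preds=⊤  new=⊤  old=1  +wl: 
  step 2. node 1  ⊔preds=⊤  new=⊤  old=2  +wl: 0
  step 3. node 2  ⊔preds=⊤  new=⊤  old=⊥  +wl: 1
  step 4. node 3  ⊔preds=⊤  new=5  old=⊥  +wl: 
  step 5. node 4  ⊔preds=⊤  new=⊤  old=5  +wl: 2
  step 6. node 0  ⊔preds=⊤  new=⊤  stable
  step 7. node 1  ⊔preds=⊤  new=⊤  stable
  step 8. node 2  ⊔preds=⊤  new=⊤  stable

Least fixpoint reached:
  node 0: ⊤
  node 1: ⊤
  node 2: ⊤
  node 3: 5
  node 4: ⊤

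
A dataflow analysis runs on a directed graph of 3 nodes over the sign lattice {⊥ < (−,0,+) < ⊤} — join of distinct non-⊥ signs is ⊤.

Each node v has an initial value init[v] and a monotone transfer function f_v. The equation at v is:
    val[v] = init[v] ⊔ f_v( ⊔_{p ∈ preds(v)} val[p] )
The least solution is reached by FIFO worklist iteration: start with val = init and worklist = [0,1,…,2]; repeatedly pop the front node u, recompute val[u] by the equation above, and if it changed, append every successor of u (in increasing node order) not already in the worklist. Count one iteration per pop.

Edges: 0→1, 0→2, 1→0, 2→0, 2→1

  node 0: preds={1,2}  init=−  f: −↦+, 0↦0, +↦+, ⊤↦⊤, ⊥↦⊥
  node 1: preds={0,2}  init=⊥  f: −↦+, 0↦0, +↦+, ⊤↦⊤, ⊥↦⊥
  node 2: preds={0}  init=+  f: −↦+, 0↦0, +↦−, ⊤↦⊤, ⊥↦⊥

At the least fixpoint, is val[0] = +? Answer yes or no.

no

Worklist (5 pops):
  #1 pop 0: in=+ → ⊤ (was −); enqueue []
  #2 pop 1: in=⊤ → ⊤ (was ⊥); enqueue [0]
  #3 pop 2: in=⊤ → ⊤ (was +); enqueue [1]
  #4 pop 0: in=⊤ → ⊤ (no change)
  #5 pop 1: in=⊤ → ⊤ (no change)

Fixpoint:
  val[0] = ⊤
  val[1] = ⊤
  val[2] = ⊤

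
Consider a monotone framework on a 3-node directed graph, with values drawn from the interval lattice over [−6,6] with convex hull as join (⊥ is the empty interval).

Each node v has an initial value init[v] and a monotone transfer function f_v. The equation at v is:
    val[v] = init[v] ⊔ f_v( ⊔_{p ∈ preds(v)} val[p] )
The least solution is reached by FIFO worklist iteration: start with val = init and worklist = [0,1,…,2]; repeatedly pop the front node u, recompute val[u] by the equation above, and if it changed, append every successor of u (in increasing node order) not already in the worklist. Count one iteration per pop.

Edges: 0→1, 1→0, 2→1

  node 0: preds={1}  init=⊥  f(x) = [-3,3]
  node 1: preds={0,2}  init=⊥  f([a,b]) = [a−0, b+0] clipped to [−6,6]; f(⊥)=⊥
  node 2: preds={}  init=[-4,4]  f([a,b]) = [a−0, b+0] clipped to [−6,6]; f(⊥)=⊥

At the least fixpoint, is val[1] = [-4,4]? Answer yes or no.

Iteration log — 4 steps:
  step 1. node 0  ⊔preds=⊥  new=[-3,3]  old=⊥  +wl: 
  step 2. node 1  ⊔preds=[-4,4]  new=[-4,4]  old=⊥  +wl: 0
  step 3. node 2  ⊔preds=⊥  new=[-4,4]  stable
  step 4. node 0  ⊔preds=[-4,4]  new=[-3,3]  stable

Least fixpoint reached:
  node 0: [-3,3]
  node 1: [-4,4]
  node 2: [-4,4]

yes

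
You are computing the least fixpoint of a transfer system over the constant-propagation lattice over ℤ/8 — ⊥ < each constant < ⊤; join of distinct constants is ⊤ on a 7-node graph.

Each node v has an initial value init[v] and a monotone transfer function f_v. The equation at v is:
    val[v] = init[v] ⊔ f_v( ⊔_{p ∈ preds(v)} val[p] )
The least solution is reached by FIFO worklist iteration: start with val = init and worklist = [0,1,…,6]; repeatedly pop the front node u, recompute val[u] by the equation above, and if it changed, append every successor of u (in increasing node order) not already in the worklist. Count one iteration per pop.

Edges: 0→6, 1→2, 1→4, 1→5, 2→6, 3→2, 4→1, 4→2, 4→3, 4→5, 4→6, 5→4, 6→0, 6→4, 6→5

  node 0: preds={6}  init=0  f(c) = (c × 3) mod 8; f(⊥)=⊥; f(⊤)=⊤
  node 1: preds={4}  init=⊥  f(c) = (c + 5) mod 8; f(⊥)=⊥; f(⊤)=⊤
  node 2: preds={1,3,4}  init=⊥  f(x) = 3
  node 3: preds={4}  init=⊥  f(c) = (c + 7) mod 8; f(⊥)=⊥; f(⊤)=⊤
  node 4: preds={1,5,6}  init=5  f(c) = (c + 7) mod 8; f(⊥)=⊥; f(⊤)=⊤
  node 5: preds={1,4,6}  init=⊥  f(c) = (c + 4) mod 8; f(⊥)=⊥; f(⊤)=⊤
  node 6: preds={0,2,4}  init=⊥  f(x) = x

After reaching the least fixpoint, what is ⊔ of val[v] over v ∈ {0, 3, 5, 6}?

Iteration log — 15 steps:
  step 1. node 0  ⊔preds=⊥  new=0  stable
  step 2. node 1  ⊔preds=5  new=2  old=⊥  +wl: 
  step 3. node 2  ⊔preds=⊤  new=3  old=⊥  +wl: 
  step 4. node 3  ⊔preds=5  new=4  old=⊥  +wl: 2
  step 5. node 4  ⊔preds=2  new=⊤  old=5  +wl: 1,3
  step 6. node 5  ⊔preds=⊤  new=⊤  old=⊥  +wl: 4
  step 7. node 6  ⊔preds=⊤  new=⊤  old=⊥  +wl: 0,5
  step 8. node 2  ⊔preds=⊤  new=3  stable
  step 9. node 1  ⊔preds=⊤  new=⊤  old=2  +wl: 2
  step 10. node 3  ⊔preds=⊤  new=⊤  old=4  +wl: 
  step 11. node 4  ⊔preds=⊤  new=⊤  stable
  step 12. node 0  ⊔preds=⊤  new=⊤  old=0  +wl: 6
  step 13. node 5  ⊔preds=⊤  new=⊤  stable
  step 14. node 2  ⊔preds=⊤  new=3  stable
  step 15. node 6  ⊔preds=⊤  new=⊤  stable

Least fixpoint reached:
  node 0: ⊤
  node 1: ⊤
  node 2: 3
  node 3: ⊤
  node 4: ⊤
  node 5: ⊤
  node 6: ⊤

⊤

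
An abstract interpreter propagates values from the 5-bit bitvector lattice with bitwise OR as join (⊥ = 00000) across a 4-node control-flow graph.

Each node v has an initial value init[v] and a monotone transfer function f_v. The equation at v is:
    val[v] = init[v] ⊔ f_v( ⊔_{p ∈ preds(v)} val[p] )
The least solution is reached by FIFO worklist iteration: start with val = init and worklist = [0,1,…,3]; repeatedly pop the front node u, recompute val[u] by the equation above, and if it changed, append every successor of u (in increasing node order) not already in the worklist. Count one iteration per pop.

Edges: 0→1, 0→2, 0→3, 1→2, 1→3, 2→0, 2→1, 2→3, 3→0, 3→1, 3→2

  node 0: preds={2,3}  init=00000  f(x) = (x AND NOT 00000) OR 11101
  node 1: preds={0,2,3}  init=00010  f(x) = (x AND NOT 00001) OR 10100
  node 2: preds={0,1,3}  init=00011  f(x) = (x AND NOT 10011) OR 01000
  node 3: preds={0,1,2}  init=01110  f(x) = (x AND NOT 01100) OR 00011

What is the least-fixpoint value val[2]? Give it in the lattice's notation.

Trace (7 dequeues):
  [1] u=0 | in 01111 | out 11111 | prev 00000 | push {}
  [2] u=1 | in 11111 | out 11110 | prev 00010 | push {}
  [3] u=2 | in 11111 | out 01111 | prev 00011 | push {0,1}
  [4] u=3 | in 11111 | out 11111 | prev 01110 | push {2}
  [5] u=0 | in 11111 | out 11111 | ==
  [6] u=1 | in 11111 | out 11110 | ==
  [7] u=2 | in 11111 | out 01111 | ==

Converged values:
  [0] 11111
  [1] 11110
  [2] 01111
  [3] 11111

01111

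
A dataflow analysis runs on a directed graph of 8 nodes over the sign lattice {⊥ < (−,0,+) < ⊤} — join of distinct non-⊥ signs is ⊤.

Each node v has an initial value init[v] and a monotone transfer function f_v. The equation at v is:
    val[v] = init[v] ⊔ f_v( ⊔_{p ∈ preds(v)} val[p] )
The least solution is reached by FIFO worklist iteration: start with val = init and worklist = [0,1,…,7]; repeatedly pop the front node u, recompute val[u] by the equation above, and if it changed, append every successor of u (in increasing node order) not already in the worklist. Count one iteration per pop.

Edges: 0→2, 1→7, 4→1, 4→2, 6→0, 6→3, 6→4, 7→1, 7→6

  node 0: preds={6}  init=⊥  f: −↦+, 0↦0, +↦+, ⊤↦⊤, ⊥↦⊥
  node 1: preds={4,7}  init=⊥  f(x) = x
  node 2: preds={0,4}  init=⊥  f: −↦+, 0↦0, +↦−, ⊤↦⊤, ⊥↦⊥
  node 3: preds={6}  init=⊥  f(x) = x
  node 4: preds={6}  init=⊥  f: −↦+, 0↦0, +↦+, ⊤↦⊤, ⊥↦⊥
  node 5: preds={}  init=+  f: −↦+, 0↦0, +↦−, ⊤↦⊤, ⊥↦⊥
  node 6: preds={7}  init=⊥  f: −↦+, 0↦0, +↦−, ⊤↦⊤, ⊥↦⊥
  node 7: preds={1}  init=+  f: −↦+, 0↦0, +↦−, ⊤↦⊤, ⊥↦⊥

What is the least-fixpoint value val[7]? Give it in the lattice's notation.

Worklist (20 pops):
  #1 pop 0: in=⊥ → ⊥ (no change)
  #2 pop 1: in=+ → + (was ⊥); enqueue []
  #3 pop 2: in=⊥ → ⊥ (no change)
  #4 pop 3: in=⊥ → ⊥ (no change)
  #5 pop 4: in=⊥ → ⊥ (no change)
  #6 pop 5: in=⊥ → + (no change)
  #7 pop 6: in=+ → − (was ⊥); enqueue [0,3,4]
  #8 pop 7: in=+ → ⊤ (was +); enqueue [1,6]
  #9 pop 0: in=− → + (was ⊥); enqueue [2]
  #10 pop 3: in=− → − (was ⊥); enqueue []
  #11 pop 4: in=− → + (was ⊥); enqueue []
  #12 pop 1: in=⊤ → ⊤ (was +); enqueue [7]
  #13 pop 6: in=⊤ → ⊤ (was −); enqueue [0,3,4]
  #14 pop 2: in=+ → − (was ⊥); enqueue []
  #15 pop 7: in=⊤ → ⊤ (no change)
  #16 pop 0: in=⊤ → ⊤ (was +); enqueue [2]
  #17 pop 3: in=⊤ → ⊤ (was −); enqueue []
  #18 pop 4: in=⊤ → ⊤ (was +); enqueue [1]
  #19 pop 2: in=⊤ → ⊤ (was −); enqueue []
  #20 pop 1: in=⊤ → ⊤ (no change)

Fixpoint:
  val[0] = ⊤
  val[1] = ⊤
  val[2] = ⊤
  val[3] = ⊤
  val[4] = ⊤
  val[5] = +
  val[6] = ⊤
  val[7] = ⊤

⊤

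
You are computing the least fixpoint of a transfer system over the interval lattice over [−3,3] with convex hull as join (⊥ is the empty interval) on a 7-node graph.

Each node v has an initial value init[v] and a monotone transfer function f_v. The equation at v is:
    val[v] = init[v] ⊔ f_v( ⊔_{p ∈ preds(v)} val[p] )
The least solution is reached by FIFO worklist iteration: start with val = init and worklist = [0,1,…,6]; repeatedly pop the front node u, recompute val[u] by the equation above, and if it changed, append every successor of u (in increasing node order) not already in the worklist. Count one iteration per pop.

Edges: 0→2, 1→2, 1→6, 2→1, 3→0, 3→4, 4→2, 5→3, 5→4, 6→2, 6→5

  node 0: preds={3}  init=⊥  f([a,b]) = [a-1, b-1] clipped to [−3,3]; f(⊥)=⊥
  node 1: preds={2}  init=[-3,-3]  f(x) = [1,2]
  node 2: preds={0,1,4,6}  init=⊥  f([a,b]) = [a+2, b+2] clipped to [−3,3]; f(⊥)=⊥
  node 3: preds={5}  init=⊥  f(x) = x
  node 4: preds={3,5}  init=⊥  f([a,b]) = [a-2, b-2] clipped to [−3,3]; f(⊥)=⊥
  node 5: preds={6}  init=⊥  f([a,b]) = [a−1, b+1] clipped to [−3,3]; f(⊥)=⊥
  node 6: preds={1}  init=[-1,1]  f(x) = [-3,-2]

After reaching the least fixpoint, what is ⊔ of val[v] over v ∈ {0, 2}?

[-3,3]

Trace (17 dequeues):
  [1] u=0 | in ⊥ | out ⊥ | ==
  [2] u=1 | in ⊥ | out [-3,2] | prev [-3,-3] | push {}
  [3] u=2 | in [-3,2] | out [-1,3] | prev ⊥ | push {1}
  [4] u=3 | in ⊥ | out ⊥ | ==
  [5] u=4 | in ⊥ | out ⊥ | ==
  [6] u=5 | in [-1,1] | out [-2,2] | prev ⊥ | push {3,4}
  [7] u=6 | in [-3,2] | out [-3,1] | prev [-1,1] | push {2,5}
  [8] u=1 | in [-1,3] | out [-3,2] | ==
  [9] u=3 | in [-2,2] | out [-2,2] | prev ⊥ | push {0}
  [10] u=4 | in [-2,2] | out [-3,0] | prev ⊥ | push {}
  [11] u=2 | in [-3,2] | out [-1,3] | ==
  [12] u=5 | in [-3,1] | out [-3,2] | prev [-2,2] | push {3,4}
  [13] u=0 | in [-2,2] | out [-3,1] | prev ⊥ | push {2}
  [14] u=3 | in [-3,2] | out [-3,2] | prev [-2,2] | push {0}
  [15] u=4 | in [-3,2] | out [-3,0] | ==
  [16] u=2 | in [-3,2] | out [-1,3] | ==
  [17] u=0 | in [-3,2] | out [-3,1] | ==

Converged values:
  [0] [-3,1]
  [1] [-3,2]
  [2] [-1,3]
  [3] [-3,2]
  [4] [-3,0]
  [5] [-3,2]
  [6] [-3,1]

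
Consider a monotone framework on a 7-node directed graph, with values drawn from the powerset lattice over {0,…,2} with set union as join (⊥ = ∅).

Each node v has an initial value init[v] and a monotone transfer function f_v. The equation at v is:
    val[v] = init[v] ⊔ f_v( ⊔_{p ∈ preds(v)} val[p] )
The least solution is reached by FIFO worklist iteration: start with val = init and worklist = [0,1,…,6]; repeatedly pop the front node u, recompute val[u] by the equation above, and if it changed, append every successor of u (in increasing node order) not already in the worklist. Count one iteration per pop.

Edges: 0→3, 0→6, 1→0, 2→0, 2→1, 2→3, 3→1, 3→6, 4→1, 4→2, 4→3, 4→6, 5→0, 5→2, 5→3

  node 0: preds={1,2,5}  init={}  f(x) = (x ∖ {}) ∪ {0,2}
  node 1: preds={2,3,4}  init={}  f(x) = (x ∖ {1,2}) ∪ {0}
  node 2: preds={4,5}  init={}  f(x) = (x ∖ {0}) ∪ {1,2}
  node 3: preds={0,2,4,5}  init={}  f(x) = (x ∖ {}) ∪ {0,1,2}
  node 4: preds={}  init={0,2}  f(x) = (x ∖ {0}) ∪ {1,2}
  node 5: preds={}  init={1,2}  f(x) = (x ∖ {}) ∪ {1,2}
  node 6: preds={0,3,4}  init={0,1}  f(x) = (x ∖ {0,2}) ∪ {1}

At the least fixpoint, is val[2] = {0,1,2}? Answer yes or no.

Iteration log — 11 steps:
  step 1. node 0  ⊔preds={1,2}  new={0,1,2}  old={}  +wl: 
  step 2. node 1  ⊔preds={0,2}  new={0}  old={}  +wl: 0
  step 3. node 2  ⊔preds={0,1,2}  new={1,2}  old={}  +wl: 1
  step 4. node 3  ⊔preds={0,1,2}  new={0,1,2}  old={}  +wl: 
  step 5. node 4  ⊔preds={}  new={0,1,2}  old={0,2}  +wl: 2,3
  step 6. node 5  ⊔preds={}  new={1,2}  stable
  step 7. node 6  ⊔preds={0,1,2}  new={0,1}  stable
  step 8. node 0  ⊔preds={0,1,2}  new={0,1,2}  stable
  step 9. node 1  ⊔preds={0,1,2}  new={0}  stable
  step 10. node 2  ⊔preds={0,1,2}  new={1,2}  stable
  step 11. node 3  ⊔preds={0,1,2}  new={0,1,2}  stable

Least fixpoint reached:
  node 0: {0,1,2}
  node 1: {0}
  node 2: {1,2}
  node 3: {0,1,2}
  node 4: {0,1,2}
  node 5: {1,2}
  node 6: {0,1}

no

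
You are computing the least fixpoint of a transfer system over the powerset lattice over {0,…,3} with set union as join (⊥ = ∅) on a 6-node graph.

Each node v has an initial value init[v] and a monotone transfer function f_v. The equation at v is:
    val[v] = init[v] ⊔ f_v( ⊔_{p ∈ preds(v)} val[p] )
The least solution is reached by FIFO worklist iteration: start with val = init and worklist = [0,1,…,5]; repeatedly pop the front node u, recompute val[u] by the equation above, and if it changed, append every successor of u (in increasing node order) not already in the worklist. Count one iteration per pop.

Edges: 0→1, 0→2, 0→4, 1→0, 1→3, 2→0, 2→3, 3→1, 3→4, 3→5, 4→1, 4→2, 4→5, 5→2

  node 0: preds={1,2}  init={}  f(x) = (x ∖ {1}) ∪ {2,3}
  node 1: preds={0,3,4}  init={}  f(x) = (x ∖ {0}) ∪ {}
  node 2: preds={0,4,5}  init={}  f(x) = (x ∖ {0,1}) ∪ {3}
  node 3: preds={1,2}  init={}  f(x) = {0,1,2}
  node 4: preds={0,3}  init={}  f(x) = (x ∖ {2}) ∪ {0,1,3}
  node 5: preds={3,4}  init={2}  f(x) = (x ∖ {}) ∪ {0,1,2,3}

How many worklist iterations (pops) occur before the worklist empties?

11

Worklist (11 pops):
  #1 pop 0: in={} → {2,3} (was {}); enqueue []
  #2 pop 1: in={2,3} → {2,3} (was {}); enqueue [0]
  #3 pop 2: in={2,3} → {2,3} (was {}); enqueue []
  #4 pop 3: in={2,3} → {0,1,2} (was {}); enqueue [1]
  #5 pop 4: in={0,1,2,3} → {0,1,3} (was {}); enqueue [2]
  #6 pop 5: in={0,1,2,3} → {0,1,2,3} (was {2}); enqueue []
  #7 pop 0: in={2,3} → {2,3} (no change)
  #8 pop 1: in={0,1,2,3} → {1,2,3} (was {2,3}); enqueue [0,3]
  #9 pop 2: in={0,1,2,3} → {2,3} (no change)
  #10 pop 0: in={1,2,3} → {2,3} (no change)
  #11 pop 3: in={1,2,3} → {0,1,2} (no change)

Fixpoint:
  val[0] = {2,3}
  val[1] = {1,2,3}
  val[2] = {2,3}
  val[3] = {0,1,2}
  val[4] = {0,1,3}
  val[5] = {0,1,2,3}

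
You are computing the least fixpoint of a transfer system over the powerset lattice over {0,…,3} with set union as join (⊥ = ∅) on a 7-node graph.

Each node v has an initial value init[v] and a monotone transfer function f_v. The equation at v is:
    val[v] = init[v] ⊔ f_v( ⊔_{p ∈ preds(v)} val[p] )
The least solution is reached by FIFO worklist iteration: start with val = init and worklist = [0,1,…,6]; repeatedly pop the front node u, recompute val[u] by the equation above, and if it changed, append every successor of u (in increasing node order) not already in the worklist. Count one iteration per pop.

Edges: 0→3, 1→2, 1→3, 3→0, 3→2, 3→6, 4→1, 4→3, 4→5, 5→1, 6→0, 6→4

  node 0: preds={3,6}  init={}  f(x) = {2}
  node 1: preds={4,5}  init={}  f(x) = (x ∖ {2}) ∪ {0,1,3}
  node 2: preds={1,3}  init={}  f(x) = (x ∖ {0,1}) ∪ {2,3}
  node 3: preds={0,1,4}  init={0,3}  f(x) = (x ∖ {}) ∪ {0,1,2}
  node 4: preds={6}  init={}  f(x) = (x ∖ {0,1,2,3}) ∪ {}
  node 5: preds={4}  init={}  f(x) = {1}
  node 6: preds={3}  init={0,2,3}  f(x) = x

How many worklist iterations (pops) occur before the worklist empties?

11

Worklist (11 pops):
  #1 pop 0: in={0,2,3} → {2} (was {}); enqueue []
  #2 pop 1: in={} → {0,1,3} (was {}); enqueue []
  #3 pop 2: in={0,1,3} → {2,3} (was {}); enqueue []
  #4 pop 3: in={0,1,2,3} → {0,1,2,3} (was {0,3}); enqueue [0,2]
  #5 pop 4: in={0,2,3} → {} (no change)
  #6 pop 5: in={} → {1} (was {}); enqueue [1]
  #7 pop 6: in={0,1,2,3} → {0,1,2,3} (was {0,2,3}); enqueue [4]
  #8 pop 0: in={0,1,2,3} → {2} (no change)
  #9 pop 2: in={0,1,2,3} → {2,3} (no change)
  #10 pop 1: in={1} → {0,1,3} (no change)
  #11 pop 4: in={0,1,2,3} → {} (no change)

Fixpoint:
  val[0] = {2}
  val[1] = {0,1,3}
  val[2] = {2,3}
  val[3] = {0,1,2,3}
  val[4] = {}
  val[5] = {1}
  val[6] = {0,1,2,3}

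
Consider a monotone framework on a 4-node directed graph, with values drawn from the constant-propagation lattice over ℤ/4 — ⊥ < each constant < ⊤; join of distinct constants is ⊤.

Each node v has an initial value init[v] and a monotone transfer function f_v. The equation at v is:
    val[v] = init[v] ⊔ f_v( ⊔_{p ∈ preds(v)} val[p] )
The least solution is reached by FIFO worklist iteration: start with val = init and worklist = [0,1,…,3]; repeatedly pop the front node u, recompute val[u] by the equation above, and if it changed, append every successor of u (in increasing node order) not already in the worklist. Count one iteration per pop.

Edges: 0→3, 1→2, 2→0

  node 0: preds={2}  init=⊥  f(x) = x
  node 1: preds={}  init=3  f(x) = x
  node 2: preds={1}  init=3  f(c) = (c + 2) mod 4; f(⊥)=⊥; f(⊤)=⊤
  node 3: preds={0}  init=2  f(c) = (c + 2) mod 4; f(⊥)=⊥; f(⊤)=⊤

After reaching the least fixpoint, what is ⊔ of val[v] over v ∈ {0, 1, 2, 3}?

⊤

Worklist (6 pops):
  #1 pop 0: in=3 → 3 (was ⊥); enqueue []
  #2 pop 1: in=⊥ → 3 (no change)
  #3 pop 2: in=3 → ⊤ (was 3); enqueue [0]
  #4 pop 3: in=3 → ⊤ (was 2); enqueue []
  #5 pop 0: in=⊤ → ⊤ (was 3); enqueue [3]
  #6 pop 3: in=⊤ → ⊤ (no change)

Fixpoint:
  val[0] = ⊤
  val[1] = 3
  val[2] = ⊤
  val[3] = ⊤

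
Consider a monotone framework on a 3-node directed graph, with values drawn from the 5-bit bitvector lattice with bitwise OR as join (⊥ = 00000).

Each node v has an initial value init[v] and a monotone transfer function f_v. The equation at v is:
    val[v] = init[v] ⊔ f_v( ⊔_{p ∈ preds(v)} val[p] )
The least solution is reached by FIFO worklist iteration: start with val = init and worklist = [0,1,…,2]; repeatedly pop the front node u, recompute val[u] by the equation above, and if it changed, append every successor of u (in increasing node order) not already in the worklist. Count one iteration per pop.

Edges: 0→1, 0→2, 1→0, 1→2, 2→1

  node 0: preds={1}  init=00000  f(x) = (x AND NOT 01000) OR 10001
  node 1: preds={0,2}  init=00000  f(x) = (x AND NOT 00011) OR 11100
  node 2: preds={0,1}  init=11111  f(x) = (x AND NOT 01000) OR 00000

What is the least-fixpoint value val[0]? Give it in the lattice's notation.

Trace (6 dequeues):
  [1] u=0 | in 00000 | out 10001 | prev 00000 | push {}
  [2] u=1 | in 11111 | out 11100 | prev 00000 | push {0}
  [3] u=2 | in 11101 | out 11111 | ==
  [4] u=0 | in 11100 | out 10101 | prev 10001 | push {1,2}
  [5] u=1 | in 11111 | out 11100 | ==
  [6] u=2 | in 11101 | out 11111 | ==

Converged values:
  [0] 10101
  [1] 11100
  [2] 11111

10101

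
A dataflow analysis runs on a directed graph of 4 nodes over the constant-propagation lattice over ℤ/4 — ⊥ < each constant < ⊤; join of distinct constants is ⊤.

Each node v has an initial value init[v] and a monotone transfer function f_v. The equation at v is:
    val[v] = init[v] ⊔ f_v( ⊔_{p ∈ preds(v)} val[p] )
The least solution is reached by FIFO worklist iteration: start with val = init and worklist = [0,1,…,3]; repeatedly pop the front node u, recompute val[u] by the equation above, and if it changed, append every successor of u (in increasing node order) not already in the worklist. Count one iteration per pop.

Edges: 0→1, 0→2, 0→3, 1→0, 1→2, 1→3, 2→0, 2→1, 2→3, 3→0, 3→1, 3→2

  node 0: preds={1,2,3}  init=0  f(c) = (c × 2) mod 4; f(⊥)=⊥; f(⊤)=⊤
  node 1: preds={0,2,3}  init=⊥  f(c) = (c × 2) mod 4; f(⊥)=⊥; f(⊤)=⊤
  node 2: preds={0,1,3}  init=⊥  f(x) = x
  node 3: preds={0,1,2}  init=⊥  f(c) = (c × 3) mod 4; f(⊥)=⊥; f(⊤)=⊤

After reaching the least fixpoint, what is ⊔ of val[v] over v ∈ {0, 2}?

0

Trace (7 dequeues):
  [1] u=0 | in ⊥ | out 0 | ==
  [2] u=1 | in 0 | out 0 | prev ⊥ | push {0}
  [3] u=2 | in 0 | out 0 | prev ⊥ | push {1}
  [4] u=3 | in 0 | out 0 | prev ⊥ | push {2}
  [5] u=0 | in 0 | out 0 | ==
  [6] u=1 | in 0 | out 0 | ==
  [7] u=2 | in 0 | out 0 | ==

Converged values:
  [0] 0
  [1] 0
  [2] 0
  [3] 0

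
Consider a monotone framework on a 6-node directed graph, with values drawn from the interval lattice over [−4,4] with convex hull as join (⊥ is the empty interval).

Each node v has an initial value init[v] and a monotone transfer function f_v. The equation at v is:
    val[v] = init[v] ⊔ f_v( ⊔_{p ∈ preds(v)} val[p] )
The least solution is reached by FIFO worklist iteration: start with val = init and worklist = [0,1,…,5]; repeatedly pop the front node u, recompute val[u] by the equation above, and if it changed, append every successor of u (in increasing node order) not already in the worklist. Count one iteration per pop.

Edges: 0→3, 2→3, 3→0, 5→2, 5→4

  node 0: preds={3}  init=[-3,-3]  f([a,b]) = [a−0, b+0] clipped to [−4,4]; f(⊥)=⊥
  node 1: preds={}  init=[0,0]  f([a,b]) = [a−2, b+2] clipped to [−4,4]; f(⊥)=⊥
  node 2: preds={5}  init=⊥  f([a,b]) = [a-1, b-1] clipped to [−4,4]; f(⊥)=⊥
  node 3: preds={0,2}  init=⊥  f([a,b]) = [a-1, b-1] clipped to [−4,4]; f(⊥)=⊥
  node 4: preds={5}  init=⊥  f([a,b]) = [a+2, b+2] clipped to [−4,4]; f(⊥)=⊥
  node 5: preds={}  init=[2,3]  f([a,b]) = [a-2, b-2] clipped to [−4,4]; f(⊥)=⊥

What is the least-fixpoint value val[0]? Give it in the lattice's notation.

Iteration log — 8 steps:
  step 1. node 0  ⊔preds=⊥  new=[-3,-3]  stable
  step 2. node 1  ⊔preds=⊥  new=[0,0]  stable
  step 3. node 2  ⊔preds=[2,3]  new=[1,2]  old=⊥  +wl: 
  step 4. node 3  ⊔preds=[-3,2]  new=[-4,1]  old=⊥  +wl: 0
  step 5. node 4  ⊔preds=[2,3]  new=[4,4]  old=⊥  +wl: 
  step 6. node 5  ⊔preds=⊥  new=[2,3]  stable
  step 7. node 0  ⊔preds=[-4,1]  new=[-4,1]  old=[-3,-3]  +wl: 3
  step 8. node 3  ⊔preds=[-4,2]  new=[-4,1]  stable

Least fixpoint reached:
  node 0: [-4,1]
  node 1: [0,0]
  node 2: [1,2]
  node 3: [-4,1]
  node 4: [4,4]
  node 5: [2,3]

[-4,1]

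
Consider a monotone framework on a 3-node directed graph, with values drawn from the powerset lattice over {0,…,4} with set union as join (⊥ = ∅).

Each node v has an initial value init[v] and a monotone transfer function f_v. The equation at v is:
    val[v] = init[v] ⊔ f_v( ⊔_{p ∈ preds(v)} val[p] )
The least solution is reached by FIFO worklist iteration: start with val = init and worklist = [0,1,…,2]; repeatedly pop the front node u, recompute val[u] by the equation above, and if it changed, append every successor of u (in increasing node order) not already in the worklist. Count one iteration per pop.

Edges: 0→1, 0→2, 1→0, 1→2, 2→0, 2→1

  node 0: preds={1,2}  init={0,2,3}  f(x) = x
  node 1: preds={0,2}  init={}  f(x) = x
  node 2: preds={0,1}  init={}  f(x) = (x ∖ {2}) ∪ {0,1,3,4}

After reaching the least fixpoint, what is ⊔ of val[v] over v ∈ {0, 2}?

{0,1,2,3,4}

Worklist (7 pops):
  #1 pop 0: in={} → {0,2,3} (no change)
  #2 pop 1: in={0,2,3} → {0,2,3} (was {}); enqueue [0]
  #3 pop 2: in={0,2,3} → {0,1,3,4} (was {}); enqueue [1]
  #4 pop 0: in={0,1,2,3,4} → {0,1,2,3,4} (was {0,2,3}); enqueue [2]
  #5 pop 1: in={0,1,2,3,4} → {0,1,2,3,4} (was {0,2,3}); enqueue [0]
  #6 pop 2: in={0,1,2,3,4} → {0,1,3,4} (no change)
  #7 pop 0: in={0,1,2,3,4} → {0,1,2,3,4} (no change)

Fixpoint:
  val[0] = {0,1,2,3,4}
  val[1] = {0,1,2,3,4}
  val[2] = {0,1,3,4}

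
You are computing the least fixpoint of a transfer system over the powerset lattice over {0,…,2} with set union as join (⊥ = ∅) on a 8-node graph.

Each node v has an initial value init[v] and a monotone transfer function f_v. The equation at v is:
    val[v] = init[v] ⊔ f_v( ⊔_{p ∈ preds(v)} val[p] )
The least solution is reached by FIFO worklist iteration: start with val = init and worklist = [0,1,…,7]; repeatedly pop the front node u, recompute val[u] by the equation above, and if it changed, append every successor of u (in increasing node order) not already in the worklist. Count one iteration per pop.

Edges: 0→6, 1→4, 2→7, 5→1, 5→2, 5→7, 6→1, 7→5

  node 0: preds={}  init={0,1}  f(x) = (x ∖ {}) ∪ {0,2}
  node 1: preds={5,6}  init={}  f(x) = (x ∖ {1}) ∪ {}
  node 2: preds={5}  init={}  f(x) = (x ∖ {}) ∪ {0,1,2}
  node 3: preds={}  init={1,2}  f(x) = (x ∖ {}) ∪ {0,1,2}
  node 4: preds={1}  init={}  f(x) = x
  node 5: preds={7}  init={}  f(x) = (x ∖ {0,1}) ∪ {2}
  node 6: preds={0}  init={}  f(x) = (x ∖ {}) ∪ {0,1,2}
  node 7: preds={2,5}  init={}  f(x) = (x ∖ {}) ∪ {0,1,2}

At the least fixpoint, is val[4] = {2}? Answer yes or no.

Iteration log — 12 steps:
  step 1. node 0  ⊔preds={}  new={0,1,2}  old={0,1}  +wl: 
  step 2. node 1  ⊔preds={}  new={}  stable
  step 3. node 2  ⊔preds={}  new={0,1,2}  old={}  +wl: 
  step 4. node 3  ⊔preds={}  new={0,1,2}  old={1,2}  +wl: 
  step 5. node 4  ⊔preds={}  new={}  stable
  step 6. node 5  ⊔preds={}  new={2}  old={}  +wl: 1,2
  step 7. node 6  ⊔preds={0,1,2}  new={0,1,2}  old={}  +wl: 
  step 8. node 7  ⊔preds={0,1,2}  new={0,1,2}  old={}  +wl: 5
  step 9. node 1  ⊔preds={0,1,2}  new={0,2}  old={}  +wl: 4
  step 10. node 2  ⊔preds={2}  new={0,1,2}  stable
  step 11. node 5  ⊔preds={0,1,2}  new={2}  stable
  step 12. node 4  ⊔preds={0,2}  new={0,2}  old={}  +wl: 

Least fixpoint reached:
  node 0: {0,1,2}
  node 1: {0,2}
  node 2: {0,1,2}
  node 3: {0,1,2}
  node 4: {0,2}
  node 5: {2}
  node 6: {0,1,2}
  node 7: {0,1,2}

no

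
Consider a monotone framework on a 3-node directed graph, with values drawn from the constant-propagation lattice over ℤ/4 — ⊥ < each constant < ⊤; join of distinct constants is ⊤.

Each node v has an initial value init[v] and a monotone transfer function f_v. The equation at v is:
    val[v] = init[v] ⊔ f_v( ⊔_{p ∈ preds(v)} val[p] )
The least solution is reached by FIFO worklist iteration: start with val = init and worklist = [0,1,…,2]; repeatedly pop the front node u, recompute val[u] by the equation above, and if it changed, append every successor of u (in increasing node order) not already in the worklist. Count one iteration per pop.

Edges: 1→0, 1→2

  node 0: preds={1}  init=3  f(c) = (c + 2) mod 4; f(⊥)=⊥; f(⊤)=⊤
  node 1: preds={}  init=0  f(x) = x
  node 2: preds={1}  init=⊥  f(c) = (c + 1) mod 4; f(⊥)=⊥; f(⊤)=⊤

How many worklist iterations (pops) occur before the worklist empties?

3

Worklist (3 pops):
  #1 pop 0: in=0 → ⊤ (was 3); enqueue []
  #2 pop 1: in=⊥ → 0 (no change)
  #3 pop 2: in=0 → 1 (was ⊥); enqueue []

Fixpoint:
  val[0] = ⊤
  val[1] = 0
  val[2] = 1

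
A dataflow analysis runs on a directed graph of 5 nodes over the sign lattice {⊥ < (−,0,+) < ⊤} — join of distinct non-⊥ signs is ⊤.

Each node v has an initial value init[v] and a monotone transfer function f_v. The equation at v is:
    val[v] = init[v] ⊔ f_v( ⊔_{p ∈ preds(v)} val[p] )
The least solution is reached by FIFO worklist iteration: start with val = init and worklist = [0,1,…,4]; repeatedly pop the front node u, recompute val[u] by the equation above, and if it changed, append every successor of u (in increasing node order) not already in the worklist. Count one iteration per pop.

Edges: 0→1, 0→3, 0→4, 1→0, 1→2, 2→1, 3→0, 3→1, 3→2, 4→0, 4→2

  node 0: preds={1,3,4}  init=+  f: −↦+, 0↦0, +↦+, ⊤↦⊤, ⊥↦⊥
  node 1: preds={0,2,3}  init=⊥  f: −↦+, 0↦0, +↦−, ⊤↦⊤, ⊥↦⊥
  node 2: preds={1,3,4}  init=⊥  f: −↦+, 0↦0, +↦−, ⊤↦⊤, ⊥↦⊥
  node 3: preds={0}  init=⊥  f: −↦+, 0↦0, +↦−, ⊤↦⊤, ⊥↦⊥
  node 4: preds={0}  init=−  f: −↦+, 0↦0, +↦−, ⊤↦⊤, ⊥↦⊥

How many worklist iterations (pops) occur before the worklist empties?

Trace (15 dequeues):
  [1] u=0 | in − | out + | ==
  [2] u=1 | in + | out − | prev ⊥ | push {0}
  [3] u=2 | in − | out + | prev ⊥ | push {1}
  [4] u=3 | in + | out − | prev ⊥ | push {2}
  [5] u=4 | in + | out − | ==
  [6] u=0 | in − | out + | ==
  [7] u=1 | in ⊤ | out ⊤ | prev − | push {0}
  [8] u=2 | in ⊤ | out ⊤ | prev + | push {1}
  [9] u=0 | in ⊤ | out ⊤ | prev + | push {3,4}
  [10] u=1 | in ⊤ | out ⊤ | ==
  [11] u=3 | in ⊤ | out ⊤ | prev − | push {0,1,2}
  [12] u=4 | in ⊤ | out ⊤ | prev − | push {}
  [13] u=0 | in ⊤ | out ⊤ | ==
  [14] u=1 | in ⊤ | out ⊤ | ==
  [15] u=2 | in ⊤ | out ⊤ | ==

Converged values:
  [0] ⊤
  [1] ⊤
  [2] ⊤
  [3] ⊤
  [4] ⊤

15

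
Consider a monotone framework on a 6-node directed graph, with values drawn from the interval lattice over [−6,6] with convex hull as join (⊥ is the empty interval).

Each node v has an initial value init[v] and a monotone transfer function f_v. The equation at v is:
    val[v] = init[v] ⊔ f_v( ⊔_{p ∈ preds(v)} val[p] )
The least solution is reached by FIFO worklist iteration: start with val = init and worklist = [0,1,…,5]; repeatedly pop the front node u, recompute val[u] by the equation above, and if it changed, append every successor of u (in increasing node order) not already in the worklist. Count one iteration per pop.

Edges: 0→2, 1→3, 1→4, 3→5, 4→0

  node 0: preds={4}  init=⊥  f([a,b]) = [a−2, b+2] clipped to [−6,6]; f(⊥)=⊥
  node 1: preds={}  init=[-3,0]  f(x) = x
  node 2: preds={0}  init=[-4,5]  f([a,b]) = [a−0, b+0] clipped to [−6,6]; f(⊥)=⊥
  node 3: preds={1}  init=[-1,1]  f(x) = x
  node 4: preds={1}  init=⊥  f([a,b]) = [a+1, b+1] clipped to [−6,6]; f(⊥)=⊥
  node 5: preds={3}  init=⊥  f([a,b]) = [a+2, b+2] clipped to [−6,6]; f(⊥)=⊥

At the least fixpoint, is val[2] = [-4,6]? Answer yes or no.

no

Iteration log — 8 steps:
  step 1. node 0  ⊔preds=⊥  new=⊥  stable
  step 2. node 1  ⊔preds=⊥  new=[-3,0]  stable
  step 3. node 2  ⊔preds=⊥  new=[-4,5]  stable
  step 4. node 3  ⊔preds=[-3,0]  new=[-3,1]  old=[-1,1]  +wl: 
  step 5. node 4  ⊔preds=[-3,0]  new=[-2,1]  old=⊥  +wl: 0
  step 6. node 5  ⊔preds=[-3,1]  new=[-1,3]  old=⊥  +wl: 
  step 7. node 0  ⊔preds=[-2,1]  new=[-4,3]  old=⊥  +wl: 2
  step 8. node 2  ⊔preds=[-4,3]  new=[-4,5]  stable

Least fixpoint reached:
  node 0: [-4,3]
  node 1: [-3,0]
  node 2: [-4,5]
  node 3: [-3,1]
  node 4: [-2,1]
  node 5: [-1,3]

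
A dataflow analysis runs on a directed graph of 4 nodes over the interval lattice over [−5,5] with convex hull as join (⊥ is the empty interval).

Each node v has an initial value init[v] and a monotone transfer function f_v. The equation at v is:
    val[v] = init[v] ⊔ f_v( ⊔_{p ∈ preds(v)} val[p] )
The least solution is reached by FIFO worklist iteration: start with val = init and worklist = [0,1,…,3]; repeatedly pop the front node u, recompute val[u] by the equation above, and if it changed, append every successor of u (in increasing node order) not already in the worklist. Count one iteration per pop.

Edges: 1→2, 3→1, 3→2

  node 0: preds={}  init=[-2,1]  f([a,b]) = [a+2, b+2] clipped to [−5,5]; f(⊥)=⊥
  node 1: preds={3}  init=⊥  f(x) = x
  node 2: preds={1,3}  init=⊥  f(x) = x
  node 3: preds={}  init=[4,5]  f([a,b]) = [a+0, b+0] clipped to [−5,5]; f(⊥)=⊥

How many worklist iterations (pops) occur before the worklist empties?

4

Iteration log — 4 steps:
  step 1. node 0  ⊔preds=⊥  new=[-2,1]  stable
  step 2. node 1  ⊔preds=[4,5]  new=[4,5]  old=⊥  +wl: 
  step 3. node 2  ⊔preds=[4,5]  new=[4,5]  old=⊥  +wl: 
  step 4. node 3  ⊔preds=⊥  new=[4,5]  stable

Least fixpoint reached:
  node 0: [-2,1]
  node 1: [4,5]
  node 2: [4,5]
  node 3: [4,5]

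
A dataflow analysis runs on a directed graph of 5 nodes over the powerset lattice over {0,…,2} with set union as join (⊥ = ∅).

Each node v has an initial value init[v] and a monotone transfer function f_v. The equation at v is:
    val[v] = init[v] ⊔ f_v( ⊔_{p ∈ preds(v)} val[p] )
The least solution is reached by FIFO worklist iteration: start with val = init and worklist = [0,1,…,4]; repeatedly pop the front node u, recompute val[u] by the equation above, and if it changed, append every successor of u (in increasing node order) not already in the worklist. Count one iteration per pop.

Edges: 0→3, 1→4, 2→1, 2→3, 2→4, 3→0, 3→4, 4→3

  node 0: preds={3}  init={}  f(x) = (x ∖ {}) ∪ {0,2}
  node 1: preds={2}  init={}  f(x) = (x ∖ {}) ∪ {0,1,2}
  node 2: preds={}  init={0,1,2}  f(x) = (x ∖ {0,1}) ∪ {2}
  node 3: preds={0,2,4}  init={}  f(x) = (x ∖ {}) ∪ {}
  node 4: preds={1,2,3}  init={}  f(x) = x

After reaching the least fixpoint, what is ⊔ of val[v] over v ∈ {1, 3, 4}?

{0,1,2}

Iteration log — 7 steps:
  step 1. node 0  ⊔preds={}  new={0,2}  old={}  +wl: 
  step 2. node 1  ⊔preds={0,1,2}  new={0,1,2}  old={}  +wl: 
  step 3. node 2  ⊔preds={}  new={0,1,2}  stable
  step 4. node 3  ⊔preds={0,1,2}  new={0,1,2}  old={}  +wl: 0
  step 5. node 4  ⊔preds={0,1,2}  new={0,1,2}  old={}  +wl: 3
  step 6. node 0  ⊔preds={0,1,2}  new={0,1,2}  old={0,2}  +wl: 
  step 7. node 3  ⊔preds={0,1,2}  new={0,1,2}  stable

Least fixpoint reached:
  node 0: {0,1,2}
  node 1: {0,1,2}
  node 2: {0,1,2}
  node 3: {0,1,2}
  node 4: {0,1,2}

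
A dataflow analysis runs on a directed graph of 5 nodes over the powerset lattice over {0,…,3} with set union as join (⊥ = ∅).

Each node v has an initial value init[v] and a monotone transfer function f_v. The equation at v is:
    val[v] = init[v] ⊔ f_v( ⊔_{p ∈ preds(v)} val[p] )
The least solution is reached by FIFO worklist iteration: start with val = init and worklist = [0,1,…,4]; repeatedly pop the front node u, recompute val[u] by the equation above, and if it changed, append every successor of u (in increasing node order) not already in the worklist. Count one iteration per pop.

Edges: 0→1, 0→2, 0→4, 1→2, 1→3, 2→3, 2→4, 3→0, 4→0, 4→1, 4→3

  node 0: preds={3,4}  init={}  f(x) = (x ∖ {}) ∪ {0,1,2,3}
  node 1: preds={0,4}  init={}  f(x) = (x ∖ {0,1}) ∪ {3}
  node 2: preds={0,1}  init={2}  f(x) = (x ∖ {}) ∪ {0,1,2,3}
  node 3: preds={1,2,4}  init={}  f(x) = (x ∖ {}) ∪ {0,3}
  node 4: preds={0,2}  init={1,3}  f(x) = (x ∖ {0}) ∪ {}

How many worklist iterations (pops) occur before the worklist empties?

Trace (8 dequeues):
  [1] u=0 | in {1,3} | out {0,1,2,3} | prev {} | push {}
  [2] u=1 | in {0,1,2,3} | out {2,3} | prev {} | push {}
  [3] u=2 | in {0,1,2,3} | out {0,1,2,3} | prev {2} | push {}
  [4] u=3 | in {0,1,2,3} | out {0,1,2,3} | prev {} | push {0}
  [5] u=4 | in {0,1,2,3} | out {1,2,3} | prev {1,3} | push {1,3}
  [6] u=0 | in {0,1,2,3} | out {0,1,2,3} | ==
  [7] u=1 | in {0,1,2,3} | out {2,3} | ==
  [8] u=3 | in {0,1,2,3} | out {0,1,2,3} | ==

Converged values:
  [0] {0,1,2,3}
  [1] {2,3}
  [2] {0,1,2,3}
  [3] {0,1,2,3}
  [4] {1,2,3}

8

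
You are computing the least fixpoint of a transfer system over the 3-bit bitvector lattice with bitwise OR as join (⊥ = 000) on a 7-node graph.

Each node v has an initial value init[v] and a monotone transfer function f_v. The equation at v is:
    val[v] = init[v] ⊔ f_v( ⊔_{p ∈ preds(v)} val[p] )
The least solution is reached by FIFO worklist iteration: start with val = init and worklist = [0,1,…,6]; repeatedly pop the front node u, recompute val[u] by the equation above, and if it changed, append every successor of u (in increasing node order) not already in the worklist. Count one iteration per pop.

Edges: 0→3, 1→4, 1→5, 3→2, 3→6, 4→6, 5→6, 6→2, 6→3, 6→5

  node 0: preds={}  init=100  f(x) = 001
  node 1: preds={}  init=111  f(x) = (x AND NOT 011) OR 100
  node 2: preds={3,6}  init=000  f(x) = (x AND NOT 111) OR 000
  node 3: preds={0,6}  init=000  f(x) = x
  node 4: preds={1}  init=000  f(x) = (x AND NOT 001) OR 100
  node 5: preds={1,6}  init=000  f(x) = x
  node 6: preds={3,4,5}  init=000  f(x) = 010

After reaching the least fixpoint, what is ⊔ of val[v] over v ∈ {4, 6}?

Iteration log — 12 steps:
  step 1. node 0  ⊔preds=000  new=101  old=100  +wl: 
  step 2. node 1  ⊔preds=000  new=111  stable
  step 3. node 2  ⊔preds=000  new=000  stable
  step 4. node 3  ⊔preds=101  new=101  old=000  +wl: 2
  step 5. node 4  ⊔preds=111  new=110  old=000  +wl: 
  step 6. node 5  ⊔preds=111  new=111  old=000  +wl: 
  step 7. node 6  ⊔preds=111  new=010  old=000  +wl: 3,5
  step 8. node 2  ⊔preds=111  new=000  stable
  step 9. node 3  ⊔preds=111  new=111  old=101  +wl: 2,6
  step 10. node 5  ⊔preds=111  new=111  stable
  step 11. node 2  ⊔preds=111  new=000  stable
  step 12. node 6  ⊔preds=111  new=010  stable

Least fixpoint reached:
  node 0: 101
  node 1: 111
  node 2: 000
  node 3: 111
  node 4: 110
  node 5: 111
  node 6: 010

110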